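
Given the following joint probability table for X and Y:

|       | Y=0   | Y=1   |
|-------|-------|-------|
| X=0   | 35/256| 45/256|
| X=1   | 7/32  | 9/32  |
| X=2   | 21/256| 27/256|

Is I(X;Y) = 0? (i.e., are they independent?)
Marginal P(X) (row sums):
  P(X=0) = 35/256 + 45/256 = 5/16
  P(X=1) = 7/32 + 9/32 = 1/2
  P(X=2) = 21/256 + 27/256 = 3/16
Marginal P(Y) (column sums):
  P(Y=0) = 35/256 + 7/32 + 21/256 = 7/16
  P(Y=1) = 45/256 + 9/32 + 27/256 = 9/16

X and Y are independent iff P(X=i,Y=j) = P(X=i)·P(Y=j) for every cell.
  P(X=0)·P(Y=0) = 5/16 × 7/16 = 35/256 = P(X=0,Y=0) ✓
  P(X=0)·P(Y=1) = 5/16 × 9/16 = 45/256 = P(X=0,Y=1) ✓
  P(X=1)·P(Y=0) = 1/2 × 7/16 = 7/32 = P(X=1,Y=0) ✓
  P(X=1)·P(Y=1) = 1/2 × 9/16 = 9/32 = P(X=1,Y=1) ✓
  P(X=2)·P(Y=0) = 3/16 × 7/16 = 21/256 = P(X=2,Y=0) ✓
  P(X=2)·P(Y=1) = 3/16 × 9/16 = 27/256 = P(X=2,Y=1) ✓

Yes, X and Y are independent: every cell factors, so I(X;Y) = 0 bits.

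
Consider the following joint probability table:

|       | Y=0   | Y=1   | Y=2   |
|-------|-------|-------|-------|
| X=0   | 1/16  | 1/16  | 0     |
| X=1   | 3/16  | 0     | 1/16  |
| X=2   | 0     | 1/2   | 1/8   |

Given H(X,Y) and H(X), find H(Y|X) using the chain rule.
From the chain rule: H(X,Y) = H(X) + H(Y|X)
Therefore: H(Y|X) = H(X,Y) - H(X)

H(X,Y) = -[(1/16)·log₂(1/16) + (1/16)·log₂(1/16) + (3/16)·log₂(3/16) + (1/16)·log₂(1/16) + (1/2)·log₂(1/2) + (1/8)·log₂(1/8)]
  = 0.2500 + 0.2500 + 0.4528 + 0.2500 + 0.5000 + 0.3750
  = 2.0778 bits
Marginal P(X) (row sums):
  P(X=0) = 1/16 + 1/16 + 0 = 1/8
  P(X=1) = 3/16 + 0 + 1/16 = 1/4
  P(X=2) = 0 + 1/2 + 1/8 = 5/8
H(X) = -[(1/8)·log₂(1/8) + (1/4)·log₂(1/4) + (5/8)·log₂(5/8)]
  = 0.3750 + 0.5000 + 0.4238
  = 1.2988 bits

H(Y|X) = 2.0778 - 1.2988 = 0.7790 bits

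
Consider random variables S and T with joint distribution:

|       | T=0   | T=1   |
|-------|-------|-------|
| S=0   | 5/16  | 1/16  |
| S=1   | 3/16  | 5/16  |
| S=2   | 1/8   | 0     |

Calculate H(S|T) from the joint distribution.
Marginal P(T) (column sums):
  P(T=0) = 5/16 + 3/16 + 1/8 = 5/8
  P(T=1) = 1/16 + 5/16 + 0 = 3/8

H(S|T) = -Σ P(S,T)·log₂ P(S|T), where P(S|T) = P(S,T) / P(T)
  (cells with P(S,T) = 0 contribute 0)
  (S=0,T=0): P(S|T) = (5/16)/(5/8) = 1/2;  -(5/16)·log₂(1/2) = 0.3125
  (S=0,T=1): P(S|T) = (1/16)/(3/8) = 1/6;  -(1/16)·log₂(1/6) = 0.1616
  (S=1,T=0): P(S|T) = (3/16)/(5/8) = 3/10;  -(3/16)·log₂(3/10) = 0.3257
  (S=1,T=1): P(S|T) = (5/16)/(3/8) = 5/6;  -(5/16)·log₂(5/6) = 0.0822
  (S=2,T=0): P(S|T) = (1/8)/(5/8) = 1/5;  -(1/8)·log₂(1/5) = 0.2902
H(S|T) = 0.3125 + 0.1616 + 0.3257 + 0.0822 + 0.2902
  = 1.1722 bits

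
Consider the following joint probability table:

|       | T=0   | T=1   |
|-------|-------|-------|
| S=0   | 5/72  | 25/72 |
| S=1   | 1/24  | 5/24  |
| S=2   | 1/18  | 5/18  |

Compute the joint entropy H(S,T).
H(S,T) = -Σ P(S,T) log₂ P(S,T), summed over the non-zero cells:
H(S,T) = -[(5/72)·log₂(5/72) + (25/72)·log₂(25/72) + (1/24)·log₂(1/24) + (5/24)·log₂(5/24) + (1/18)·log₂(1/18) + (5/18)·log₂(5/18)]
  = 0.2672 + 0.5299 + 0.1910 + 0.4715 + 0.2317 + 0.5133
  = 2.2046 bits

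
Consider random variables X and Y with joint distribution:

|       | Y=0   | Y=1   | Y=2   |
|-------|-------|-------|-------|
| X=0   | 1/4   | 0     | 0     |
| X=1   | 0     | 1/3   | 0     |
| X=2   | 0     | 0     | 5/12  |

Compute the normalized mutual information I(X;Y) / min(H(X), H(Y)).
Marginal P(X) (row sums):
  P(X=0) = 1/4 + 0 + 0 = 1/4
  P(X=1) = 0 + 1/3 + 0 = 1/3
  P(X=2) = 0 + 0 + 5/12 = 5/12
Marginal P(Y) (column sums):
  P(Y=0) = 1/4 + 0 + 0 = 1/4
  P(Y=1) = 0 + 1/3 + 0 = 1/3
  P(Y=2) = 0 + 0 + 5/12 = 5/12

H(X) = -[(1/4)·log₂(1/4) + (1/3)·log₂(1/3) + (5/12)·log₂(5/12)]
  = 0.5000 + 0.5283 + 0.5263
  = 1.5546 bits
H(Y) = -[(1/4)·log₂(1/4) + (1/3)·log₂(1/3) + (5/12)·log₂(5/12)]
  = 0.5000 + 0.5283 + 0.5263
  = 1.5546 bits
H(X,Y) = -[(1/4)·log₂(1/4) + (1/3)·log₂(1/3) + (5/12)·log₂(5/12)]
  = 0.5000 + 0.5283 + 0.5263
  = 1.5546 bits

I(X;Y) = H(X) + H(Y) - H(X,Y)
  = 1.5546 + 1.5546 - 1.5546
  = 1.5546 bits

min(H(X), H(Y)) = min(1.5546, 1.5546) = 1.5546 bits
Normalized MI = 1.5546 / 1.5546 = 1.0000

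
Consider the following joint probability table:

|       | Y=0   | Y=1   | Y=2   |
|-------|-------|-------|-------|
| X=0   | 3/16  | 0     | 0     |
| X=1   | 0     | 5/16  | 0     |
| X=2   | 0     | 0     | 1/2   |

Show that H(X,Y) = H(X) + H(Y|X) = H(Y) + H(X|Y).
Marginal P(X) (row sums):
  P(X=0) = 3/16 + 0 + 0 = 3/16
  P(X=1) = 0 + 5/16 + 0 = 5/16
  P(X=2) = 0 + 0 + 1/2 = 1/2
Marginal P(Y) (column sums):
  P(Y=0) = 3/16 + 0 + 0 = 3/16
  P(Y=1) = 0 + 5/16 + 0 = 5/16
  P(Y=2) = 0 + 0 + 1/2 = 1/2

Decomposition 1: H(X) + H(Y|X)
H(X) = -[(3/16)·log₂(3/16) + (5/16)·log₂(5/16) + (1/2)·log₂(1/2)]
  = 0.4528 + 0.5244 + 0.5000
  = 1.4772 bits
H(Y|X) = -Σ P(X,Y)·log₂ P(Y|X), where P(Y|X) = P(X,Y) / P(X)
  (cells with P(X,Y) = 0 contribute 0)
  (X=0,Y=0): P(Y|X) = (3/16)/(3/16) = 1;  -(3/16)·log₂(1) = 0.0000
  (X=1,Y=1): P(Y|X) = (5/16)/(5/16) = 1;  -(5/16)·log₂(1) = 0.0000
  (X=2,Y=2): P(Y|X) = (1/2)/(1/2) = 1;  -(1/2)·log₂(1) = 0.0000
H(Y|X) = 0.0000 + 0.0000 + 0.0000
  = 0.0000 bits
H(X) + H(Y|X) = 1.4772 + 0.0000 = 1.4772 bits

Decomposition 2: H(Y) + H(X|Y)
H(Y) = -[(3/16)·log₂(3/16) + (5/16)·log₂(5/16) + (1/2)·log₂(1/2)]
  = 0.4528 + 0.5244 + 0.5000
  = 1.4772 bits
H(X|Y) = -Σ P(X,Y)·log₂ P(X|Y), where P(X|Y) = P(X,Y) / P(Y)
  (cells with P(X,Y) = 0 contribute 0)
  (X=0,Y=0): P(X|Y) = (3/16)/(3/16) = 1;  -(3/16)·log₂(1) = 0.0000
  (X=1,Y=1): P(X|Y) = (5/16)/(5/16) = 1;  -(5/16)·log₂(1) = 0.0000
  (X=2,Y=2): P(X|Y) = (1/2)/(1/2) = 1;  -(1/2)·log₂(1) = 0.0000
H(X|Y) = 0.0000 + 0.0000 + 0.0000
  = 0.0000 bits
H(Y) + H(X|Y) = 1.4772 + 0.0000 = 1.4772 bits

Direct computation of the joint entropy:
H(X,Y) = -[(3/16)·log₂(3/16) + (5/16)·log₂(5/16) + (1/2)·log₂(1/2)]
  = 0.4528 + 0.5244 + 0.5000
  = 1.4772 bits

All three agree: H(X,Y) = 1.4772 bits ✓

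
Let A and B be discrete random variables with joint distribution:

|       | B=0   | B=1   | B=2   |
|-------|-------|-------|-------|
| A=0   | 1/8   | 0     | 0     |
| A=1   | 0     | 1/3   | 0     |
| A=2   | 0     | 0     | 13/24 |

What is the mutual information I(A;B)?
Marginal P(A) (row sums):
  P(A=0) = 1/8 + 0 + 0 = 1/8
  P(A=1) = 0 + 1/3 + 0 = 1/3
  P(A=2) = 0 + 0 + 13/24 = 13/24
Marginal P(B) (column sums):
  P(B=0) = 1/8 + 0 + 0 = 1/8
  P(B=1) = 0 + 1/3 + 0 = 1/3
  P(B=2) = 0 + 0 + 13/24 = 13/24

H(A) = -[(1/8)·log₂(1/8) + (1/3)·log₂(1/3) + (13/24)·log₂(13/24)]
  = 0.3750 + 0.5283 + 0.4791
  = 1.3824 bits
H(B) = -[(1/8)·log₂(1/8) + (1/3)·log₂(1/3) + (13/24)·log₂(13/24)]
  = 0.3750 + 0.5283 + 0.4791
  = 1.3824 bits
H(A,B) = -[(1/8)·log₂(1/8) + (1/3)·log₂(1/3) + (13/24)·log₂(13/24)]
  = 0.3750 + 0.5283 + 0.4791
  = 1.3824 bits

I(A;B) = H(A) + H(B) - H(A,B)
  = 1.3824 + 1.3824 - 1.3824
  = 1.3824 bits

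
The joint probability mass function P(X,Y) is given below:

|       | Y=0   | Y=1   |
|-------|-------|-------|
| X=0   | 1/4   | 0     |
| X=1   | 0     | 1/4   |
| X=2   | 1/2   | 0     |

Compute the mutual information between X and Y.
Marginal P(X) (row sums):
  P(X=0) = 1/4 + 0 = 1/4
  P(X=1) = 0 + 1/4 = 1/4
  P(X=2) = 1/2 + 0 = 1/2
Marginal P(Y) (column sums):
  P(Y=0) = 1/4 + 0 + 1/2 = 3/4
  P(Y=1) = 0 + 1/4 + 0 = 1/4

H(X) = -[(1/4)·log₂(1/4) + (1/4)·log₂(1/4) + (1/2)·log₂(1/2)]
  = 0.5000 + 0.5000 + 0.5000
  = 1.5000 bits
H(Y) = -[(3/4)·log₂(3/4) + (1/4)·log₂(1/4)]
  = 0.3113 + 0.5000
  = 0.8113 bits
H(X,Y) = -[(1/4)·log₂(1/4) + (1/4)·log₂(1/4) + (1/2)·log₂(1/2)]
  = 0.5000 + 0.5000 + 0.5000
  = 1.5000 bits

I(X;Y) = H(X) + H(Y) - H(X,Y)
  = 1.5000 + 0.8113 - 1.5000
  = 0.8113 bits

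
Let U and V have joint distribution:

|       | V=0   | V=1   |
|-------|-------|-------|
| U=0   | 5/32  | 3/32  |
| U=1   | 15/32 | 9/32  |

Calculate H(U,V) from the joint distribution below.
H(U,V) = -Σ P(U,V) log₂ P(U,V), summed over the non-zero cells:
H(U,V) = -[(5/32)·log₂(5/32) + (3/32)·log₂(3/32) + (15/32)·log₂(15/32) + (9/32)·log₂(9/32)]
  = 0.4184 + 0.3202 + 0.5124 + 0.5147
  = 1.7657 bits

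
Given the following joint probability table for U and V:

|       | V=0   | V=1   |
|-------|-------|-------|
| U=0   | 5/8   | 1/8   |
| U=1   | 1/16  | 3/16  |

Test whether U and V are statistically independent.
Marginal P(U) (row sums):
  P(U=0) = 5/8 + 1/8 = 3/4
  P(U=1) = 1/16 + 3/16 = 1/4
Marginal P(V) (column sums):
  P(V=0) = 5/8 + 1/16 = 11/16
  P(V=1) = 1/8 + 3/16 = 5/16

U and V are independent iff P(U=i,V=j) = P(U=i)·P(V=j) for every cell.
  P(U=0)·P(V=0) = 3/4 × 11/16 = 33/64, but P(U=0,V=0) = 5/8 ✗

No, U and V are not independent. Quantitatively, I(U;V) > 0:

H(U) = -[(3/4)·log₂(3/4) + (1/4)·log₂(1/4)]
  = 0.3113 + 0.5000
  = 0.8113 bits
H(V) = -[(11/16)·log₂(11/16) + (5/16)·log₂(5/16)]
  = 0.3716 + 0.5244
  = 0.8960 bits
H(U,V) = -[(5/8)·log₂(5/8) + (1/8)·log₂(1/8) + (1/16)·log₂(1/16) + (3/16)·log₂(3/16)]
  = 0.4238 + 0.3750 + 0.2500 + 0.4528
  = 1.5016 bits
I(U;V) = H(U) + H(V) - H(U,V) = 0.8113 + 0.8960 - 1.5016 = 0.2057 bits > 0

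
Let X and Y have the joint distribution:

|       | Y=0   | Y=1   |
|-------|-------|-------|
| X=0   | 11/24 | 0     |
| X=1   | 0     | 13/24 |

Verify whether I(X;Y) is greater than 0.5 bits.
Marginal P(X) (row sums):
  P(X=0) = 11/24 + 0 = 11/24
  P(X=1) = 0 + 13/24 = 13/24
Marginal P(Y) (column sums):
  P(Y=0) = 11/24 + 0 = 11/24
  P(Y=1) = 0 + 13/24 = 13/24

H(X) = -[(11/24)·log₂(11/24) + (13/24)·log₂(13/24)]
  = 0.5159 + 0.4791
  = 0.9950 bits
H(Y) = -[(11/24)·log₂(11/24) + (13/24)·log₂(13/24)]
  = 0.5159 + 0.4791
  = 0.9950 bits
H(X,Y) = -[(11/24)·log₂(11/24) + (13/24)·log₂(13/24)]
  = 0.5159 + 0.4791
  = 0.9950 bits

I(X;Y) = H(X) + H(Y) - H(X,Y)
  = 0.9950 + 0.9950 - 0.9950
  = 0.9950 bits

Yes. I(X;Y) = 0.9950 bits, which is > 0.5 bits.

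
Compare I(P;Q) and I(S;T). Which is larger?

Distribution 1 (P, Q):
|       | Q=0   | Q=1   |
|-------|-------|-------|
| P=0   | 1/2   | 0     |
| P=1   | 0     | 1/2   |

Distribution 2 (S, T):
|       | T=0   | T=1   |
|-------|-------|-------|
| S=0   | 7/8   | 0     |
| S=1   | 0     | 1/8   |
Distribution 1 (P, Q):
Marginal P(P) (row sums):
  P(P=0) = 1/2 + 0 = 1/2
  P(P=1) = 0 + 1/2 = 1/2
Marginal P(Q) (column sums):
  P(Q=0) = 1/2 + 0 = 1/2
  P(Q=1) = 0 + 1/2 = 1/2

H(P) = -[(1/2)·log₂(1/2) + (1/2)·log₂(1/2)]
  = 0.5000 + 0.5000
  = 1.0000 bits
H(Q) = -[(1/2)·log₂(1/2) + (1/2)·log₂(1/2)]
  = 0.5000 + 0.5000
  = 1.0000 bits
H(P,Q) = -[(1/2)·log₂(1/2) + (1/2)·log₂(1/2)]
  = 0.5000 + 0.5000
  = 1.0000 bits

I(P;Q) = H(P) + H(Q) - H(P,Q)
  = 1.0000 + 1.0000 - 1.0000
  = 1.0000 bits

Distribution 2 (S, T):
Marginal P(S) (row sums):
  P(S=0) = 7/8 + 0 = 7/8
  P(S=1) = 0 + 1/8 = 1/8
Marginal P(T) (column sums):
  P(T=0) = 7/8 + 0 = 7/8
  P(T=1) = 0 + 1/8 = 1/8

H(S) = -[(7/8)·log₂(7/8) + (1/8)·log₂(1/8)]
  = 0.1686 + 0.3750
  = 0.5436 bits
H(T) = -[(7/8)·log₂(7/8) + (1/8)·log₂(1/8)]
  = 0.1686 + 0.3750
  = 0.5436 bits
H(S,T) = -[(7/8)·log₂(7/8) + (1/8)·log₂(1/8)]
  = 0.1686 + 0.3750
  = 0.5436 bits

I(S;T) = H(S) + H(T) - H(S,T)
  = 0.5436 + 0.5436 - 0.5436
  = 0.5436 bits

I(P;Q) = 1.0000 bits > I(S;T) = 0.5436 bits, so (P, Q) has the higher mutual information (stronger dependence).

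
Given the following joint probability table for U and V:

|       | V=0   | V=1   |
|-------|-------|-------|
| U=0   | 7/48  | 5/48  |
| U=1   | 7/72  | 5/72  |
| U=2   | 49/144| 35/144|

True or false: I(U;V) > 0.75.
Marginal P(U) (row sums):
  P(U=0) = 7/48 + 5/48 = 1/4
  P(U=1) = 7/72 + 5/72 = 1/6
  P(U=2) = 49/144 + 35/144 = 7/12
Marginal P(V) (column sums):
  P(V=0) = 7/48 + 7/72 + 49/144 = 7/12
  P(V=1) = 5/48 + 5/72 + 35/144 = 5/12

H(U) = -[(1/4)·log₂(1/4) + (1/6)·log₂(1/6) + (7/12)·log₂(7/12)]
  = 0.5000 + 0.4308 + 0.4536
  = 1.3844 bits
H(V) = -[(7/12)·log₂(7/12) + (5/12)·log₂(5/12)]
  = 0.4536 + 0.5263
  = 0.9799 bits
H(U,V) = -[(7/48)·log₂(7/48) + (5/48)·log₂(5/48) + (7/72)·log₂(7/72) + (5/72)·log₂(5/72) + (49/144)·log₂(49/144) + (35/144)·log₂(35/144)]
  = 0.4051 + 0.3399 + 0.3269 + 0.2672 + 0.5292 + 0.4960
  = 2.3643 bits

I(U;V) = H(U) + H(V) - H(U,V)
  = 1.3844 + 0.9799 - 2.3643
  = 0.0000 bits

False. I(U;V) = 0.0000 bits, which is ≤ 0.75 bits.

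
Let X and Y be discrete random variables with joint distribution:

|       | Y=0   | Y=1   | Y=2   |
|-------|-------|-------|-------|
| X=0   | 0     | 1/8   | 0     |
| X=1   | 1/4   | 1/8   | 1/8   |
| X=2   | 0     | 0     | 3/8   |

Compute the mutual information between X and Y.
Marginal P(X) (row sums):
  P(X=0) = 0 + 1/8 + 0 = 1/8
  P(X=1) = 1/4 + 1/8 + 1/8 = 1/2
  P(X=2) = 0 + 0 + 3/8 = 3/8
Marginal P(Y) (column sums):
  P(Y=0) = 0 + 1/4 + 0 = 1/4
  P(Y=1) = 1/8 + 1/8 + 0 = 1/4
  P(Y=2) = 0 + 1/8 + 3/8 = 1/2

H(X) = -[(1/8)·log₂(1/8) + (1/2)·log₂(1/2) + (3/8)·log₂(3/8)]
  = 0.3750 + 0.5000 + 0.5306
  = 1.4056 bits
H(Y) = -[(1/4)·log₂(1/4) + (1/4)·log₂(1/4) + (1/2)·log₂(1/2)]
  = 0.5000 + 0.5000 + 0.5000
  = 1.5000 bits
H(X,Y) = -[(1/8)·log₂(1/8) + (1/4)·log₂(1/4) + (1/8)·log₂(1/8) + (1/8)·log₂(1/8) + (3/8)·log₂(3/8)]
  = 0.3750 + 0.5000 + 0.3750 + 0.3750 + 0.5306
  = 2.1556 bits

I(X;Y) = H(X) + H(Y) - H(X,Y)
  = 1.4056 + 1.5000 - 2.1556
  = 0.7500 bits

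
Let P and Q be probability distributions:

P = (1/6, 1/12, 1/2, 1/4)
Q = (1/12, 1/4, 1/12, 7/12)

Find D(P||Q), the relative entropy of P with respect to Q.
D(P||Q) = Σ P(i) log₂(P(i)/Q(i))
  i=0: (1/6) × log₂((1/6)/(1/12)) = (1/6) × log₂(2) = 0.1667
  i=1: (1/12) × log₂((1/12)/(1/4)) = (1/12) × log₂(1/3) = -0.1321
  i=2: (1/2) × log₂((1/2)/(1/12)) = (1/2) × log₂(6) = 1.2925
  i=3: (1/4) × log₂((1/4)/(7/12)) = (1/4) × log₂(3/7) = -0.3056
D(P||Q) = 0.1667 - 0.1321 + 1.2925 - 0.3056
  = 1.0215 bits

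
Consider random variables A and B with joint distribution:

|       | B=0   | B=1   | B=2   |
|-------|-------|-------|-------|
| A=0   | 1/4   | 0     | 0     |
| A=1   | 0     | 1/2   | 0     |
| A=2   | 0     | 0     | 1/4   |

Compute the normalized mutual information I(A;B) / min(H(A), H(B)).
Marginal P(A) (row sums):
  P(A=0) = 1/4 + 0 + 0 = 1/4
  P(A=1) = 0 + 1/2 + 0 = 1/2
  P(A=2) = 0 + 0 + 1/4 = 1/4
Marginal P(B) (column sums):
  P(B=0) = 1/4 + 0 + 0 = 1/4
  P(B=1) = 0 + 1/2 + 0 = 1/2
  P(B=2) = 0 + 0 + 1/4 = 1/4

H(A) = -[(1/4)·log₂(1/4) + (1/2)·log₂(1/2) + (1/4)·log₂(1/4)]
  = 0.5000 + 0.5000 + 0.5000
  = 1.5000 bits
H(B) = -[(1/4)·log₂(1/4) + (1/2)·log₂(1/2) + (1/4)·log₂(1/4)]
  = 0.5000 + 0.5000 + 0.5000
  = 1.5000 bits
H(A,B) = -[(1/4)·log₂(1/4) + (1/2)·log₂(1/2) + (1/4)·log₂(1/4)]
  = 0.5000 + 0.5000 + 0.5000
  = 1.5000 bits

I(A;B) = H(A) + H(B) - H(A,B)
  = 1.5000 + 1.5000 - 1.5000
  = 1.5000 bits

min(H(A), H(B)) = min(1.5000, 1.5000) = 1.5000 bits
Normalized MI = 1.5000 / 1.5000 = 1.0000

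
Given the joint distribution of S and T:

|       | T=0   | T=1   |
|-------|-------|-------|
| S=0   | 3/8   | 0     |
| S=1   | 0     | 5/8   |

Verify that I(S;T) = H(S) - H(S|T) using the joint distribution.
Left side, from I(S;T) = H(S) + H(T) - H(S,T):
Marginal P(S) (row sums):
  P(S=0) = 3/8 + 0 = 3/8
  P(S=1) = 0 + 5/8 = 5/8
Marginal P(T) (column sums):
  P(T=0) = 3/8 + 0 = 3/8
  P(T=1) = 0 + 5/8 = 5/8

H(S) = -[(3/8)·log₂(3/8) + (5/8)·log₂(5/8)]
  = 0.5306 + 0.4238
  = 0.9544 bits
H(T) = -[(3/8)·log₂(3/8) + (5/8)·log₂(5/8)]
  = 0.5306 + 0.4238
  = 0.9544 bits
H(S,T) = -[(3/8)·log₂(3/8) + (5/8)·log₂(5/8)]
  = 0.5306 + 0.4238
  = 0.9544 bits

I(S;T) = H(S) + H(T) - H(S,T)
  = 0.9544 + 0.9544 - 0.9544
  = 0.9544 bits

Right side, with H(S|T) computed directly from the conditional probabilities:
H(S|T) = -Σ P(S,T)·log₂ P(S|T), where P(S|T) = P(S,T) / P(T)
  (cells with P(S,T) = 0 contribute 0)
  (S=0,T=0): P(S|T) = (3/8)/(3/8) = 1;  -(3/8)·log₂(1) = 0.0000
  (S=1,T=1): P(S|T) = (5/8)/(5/8) = 1;  -(5/8)·log₂(1) = 0.0000
H(S|T) = 0.0000 + 0.0000
  = 0.0000 bits
H(S) - H(S|T) = 0.9544 - 0.0000 = 0.9544 bits

Both sides equal 0.9544 bits, so I(S;T) = H(S) - H(S|T) ✓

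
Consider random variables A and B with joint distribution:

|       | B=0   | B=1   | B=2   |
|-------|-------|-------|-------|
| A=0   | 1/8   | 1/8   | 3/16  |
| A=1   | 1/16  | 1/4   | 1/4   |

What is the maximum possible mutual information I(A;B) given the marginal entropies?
The upper bound on mutual information is I(A;B) ≤ min(H(A), H(B)).

Marginal P(A) (row sums):
  P(A=0) = 1/8 + 1/8 + 3/16 = 7/16
  P(A=1) = 1/16 + 1/4 + 1/4 = 9/16
Marginal P(B) (column sums):
  P(B=0) = 1/8 + 1/16 = 3/16
  P(B=1) = 1/8 + 1/4 = 3/8
  P(B=2) = 3/16 + 1/4 = 7/16

H(A) = -[(7/16)·log₂(7/16) + (9/16)·log₂(9/16)]
  = 0.5218 + 0.4669
  = 0.9887 bits
H(B) = -[(3/16)·log₂(3/16) + (3/8)·log₂(3/8) + (7/16)·log₂(7/16)]
  = 0.4528 + 0.5306 + 0.5218
  = 1.5052 bits

Maximum possible I(A;B) = min(0.9887, 1.5052) = 0.9887 bits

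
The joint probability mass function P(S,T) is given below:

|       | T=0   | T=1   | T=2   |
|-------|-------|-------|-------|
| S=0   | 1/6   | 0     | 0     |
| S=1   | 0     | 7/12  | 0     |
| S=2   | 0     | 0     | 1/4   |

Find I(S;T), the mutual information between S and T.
Marginal P(S) (row sums):
  P(S=0) = 1/6 + 0 + 0 = 1/6
  P(S=1) = 0 + 7/12 + 0 = 7/12
  P(S=2) = 0 + 0 + 1/4 = 1/4
Marginal P(T) (column sums):
  P(T=0) = 1/6 + 0 + 0 = 1/6
  P(T=1) = 0 + 7/12 + 0 = 7/12
  P(T=2) = 0 + 0 + 1/4 = 1/4

H(S) = -[(1/6)·log₂(1/6) + (7/12)·log₂(7/12) + (1/4)·log₂(1/4)]
  = 0.4308 + 0.4536 + 0.5000
  = 1.3844 bits
H(T) = -[(1/6)·log₂(1/6) + (7/12)·log₂(7/12) + (1/4)·log₂(1/4)]
  = 0.4308 + 0.4536 + 0.5000
  = 1.3844 bits
H(S,T) = -[(1/6)·log₂(1/6) + (7/12)·log₂(7/12) + (1/4)·log₂(1/4)]
  = 0.4308 + 0.4536 + 0.5000
  = 1.3844 bits

I(S;T) = H(S) + H(T) - H(S,T)
  = 1.3844 + 1.3844 - 1.3844
  = 1.3844 bits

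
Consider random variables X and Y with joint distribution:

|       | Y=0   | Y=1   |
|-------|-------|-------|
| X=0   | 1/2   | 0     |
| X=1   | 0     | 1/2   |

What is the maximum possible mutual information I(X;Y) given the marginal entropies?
The upper bound on mutual information is I(X;Y) ≤ min(H(X), H(Y)).

Marginal P(X) (row sums):
  P(X=0) = 1/2 + 0 = 1/2
  P(X=1) = 0 + 1/2 = 1/2
Marginal P(Y) (column sums):
  P(Y=0) = 1/2 + 0 = 1/2
  P(Y=1) = 0 + 1/2 = 1/2

H(X) = -[(1/2)·log₂(1/2) + (1/2)·log₂(1/2)]
  = 0.5000 + 0.5000
  = 1.0000 bits
H(Y) = -[(1/2)·log₂(1/2) + (1/2)·log₂(1/2)]
  = 0.5000 + 0.5000
  = 1.0000 bits

Maximum possible I(X;Y) = min(1.0000, 1.0000) = 1.0000 bits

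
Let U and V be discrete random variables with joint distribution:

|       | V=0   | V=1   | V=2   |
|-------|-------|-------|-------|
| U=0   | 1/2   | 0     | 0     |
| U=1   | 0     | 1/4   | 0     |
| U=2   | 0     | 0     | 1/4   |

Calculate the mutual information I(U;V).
Marginal P(U) (row sums):
  P(U=0) = 1/2 + 0 + 0 = 1/2
  P(U=1) = 0 + 1/4 + 0 = 1/4
  P(U=2) = 0 + 0 + 1/4 = 1/4
Marginal P(V) (column sums):
  P(V=0) = 1/2 + 0 + 0 = 1/2
  P(V=1) = 0 + 1/4 + 0 = 1/4
  P(V=2) = 0 + 0 + 1/4 = 1/4

H(U) = -[(1/2)·log₂(1/2) + (1/4)·log₂(1/4) + (1/4)·log₂(1/4)]
  = 0.5000 + 0.5000 + 0.5000
  = 1.5000 bits
H(V) = -[(1/2)·log₂(1/2) + (1/4)·log₂(1/4) + (1/4)·log₂(1/4)]
  = 0.5000 + 0.5000 + 0.5000
  = 1.5000 bits
H(U,V) = -[(1/2)·log₂(1/2) + (1/4)·log₂(1/4) + (1/4)·log₂(1/4)]
  = 0.5000 + 0.5000 + 0.5000
  = 1.5000 bits

I(U;V) = H(U) + H(V) - H(U,V)
  = 1.5000 + 1.5000 - 1.5000
  = 1.5000 bits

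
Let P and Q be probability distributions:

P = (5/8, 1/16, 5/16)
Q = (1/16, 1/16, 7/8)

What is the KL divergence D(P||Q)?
D(P||Q) = Σ P(i) log₂(P(i)/Q(i))
  i=0: (5/8) × log₂((5/8)/(1/16)) = (5/8) × log₂(10) = 2.0762
  i=1: (1/16) × log₂((1/16)/(1/16)) = (1/16) × log₂(1) = 0.0000
  i=2: (5/16) × log₂((5/16)/(7/8)) = (5/16) × log₂(5/14) = -0.4642
D(P||Q) = 2.0762 + 0.0000 - 0.4642
  = 1.6120 bits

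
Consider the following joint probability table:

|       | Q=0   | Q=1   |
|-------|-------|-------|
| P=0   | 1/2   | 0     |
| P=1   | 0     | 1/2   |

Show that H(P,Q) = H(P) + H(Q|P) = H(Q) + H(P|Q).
Marginal P(P) (row sums):
  P(P=0) = 1/2 + 0 = 1/2
  P(P=1) = 0 + 1/2 = 1/2
Marginal P(Q) (column sums):
  P(Q=0) = 1/2 + 0 = 1/2
  P(Q=1) = 0 + 1/2 = 1/2

Decomposition 1: H(P) + H(Q|P)
H(P) = -[(1/2)·log₂(1/2) + (1/2)·log₂(1/2)]
  = 0.5000 + 0.5000
  = 1.0000 bits
H(Q|P) = -Σ P(P,Q)·log₂ P(Q|P), where P(Q|P) = P(P,Q) / P(P)
  (cells with P(P,Q) = 0 contribute 0)
  (P=0,Q=0): P(Q|P) = (1/2)/(1/2) = 1;  -(1/2)·log₂(1) = 0.0000
  (P=1,Q=1): P(Q|P) = (1/2)/(1/2) = 1;  -(1/2)·log₂(1) = 0.0000
H(Q|P) = 0.0000 + 0.0000
  = 0.0000 bits
H(P) + H(Q|P) = 1.0000 + 0.0000 = 1.0000 bits

Decomposition 2: H(Q) + H(P|Q)
H(Q) = -[(1/2)·log₂(1/2) + (1/2)·log₂(1/2)]
  = 0.5000 + 0.5000
  = 1.0000 bits
H(P|Q) = -Σ P(P,Q)·log₂ P(P|Q), where P(P|Q) = P(P,Q) / P(Q)
  (cells with P(P,Q) = 0 contribute 0)
  (P=0,Q=0): P(P|Q) = (1/2)/(1/2) = 1;  -(1/2)·log₂(1) = 0.0000
  (P=1,Q=1): P(P|Q) = (1/2)/(1/2) = 1;  -(1/2)·log₂(1) = 0.0000
H(P|Q) = 0.0000 + 0.0000
  = 0.0000 bits
H(Q) + H(P|Q) = 1.0000 + 0.0000 = 1.0000 bits

Direct computation of the joint entropy:
H(P,Q) = -[(1/2)·log₂(1/2) + (1/2)·log₂(1/2)]
  = 0.5000 + 0.5000
  = 1.0000 bits

All three agree: H(P,Q) = 1.0000 bits ✓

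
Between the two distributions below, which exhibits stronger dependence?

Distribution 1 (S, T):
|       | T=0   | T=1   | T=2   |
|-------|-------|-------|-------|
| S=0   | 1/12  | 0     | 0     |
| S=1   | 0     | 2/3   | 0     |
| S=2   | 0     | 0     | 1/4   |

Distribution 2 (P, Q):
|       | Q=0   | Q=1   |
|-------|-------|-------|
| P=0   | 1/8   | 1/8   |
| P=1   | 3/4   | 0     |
Distribution 1 (S, T):
Marginal P(S) (row sums):
  P(S=0) = 1/12 + 0 + 0 = 1/12
  P(S=1) = 0 + 2/3 + 0 = 2/3
  P(S=2) = 0 + 0 + 1/4 = 1/4
Marginal P(T) (column sums):
  P(T=0) = 1/12 + 0 + 0 = 1/12
  P(T=1) = 0 + 2/3 + 0 = 2/3
  P(T=2) = 0 + 0 + 1/4 = 1/4

H(S) = -[(1/12)·log₂(1/12) + (2/3)·log₂(2/3) + (1/4)·log₂(1/4)]
  = 0.2987 + 0.3900 + 0.5000
  = 1.1887 bits
H(T) = -[(1/12)·log₂(1/12) + (2/3)·log₂(2/3) + (1/4)·log₂(1/4)]
  = 0.2987 + 0.3900 + 0.5000
  = 1.1887 bits
H(S,T) = -[(1/12)·log₂(1/12) + (2/3)·log₂(2/3) + (1/4)·log₂(1/4)]
  = 0.2987 + 0.3900 + 0.5000
  = 1.1887 bits

I(S;T) = H(S) + H(T) - H(S,T)
  = 1.1887 + 1.1887 - 1.1887
  = 1.1887 bits

Distribution 2 (P, Q):
Marginal P(P) (row sums):
  P(P=0) = 1/8 + 1/8 = 1/4
  P(P=1) = 3/4 + 0 = 3/4
Marginal P(Q) (column sums):
  P(Q=0) = 1/8 + 3/4 = 7/8
  P(Q=1) = 1/8 + 0 = 1/8

H(P) = -[(1/4)·log₂(1/4) + (3/4)·log₂(3/4)]
  = 0.5000 + 0.3113
  = 0.8113 bits
H(Q) = -[(7/8)·log₂(7/8) + (1/8)·log₂(1/8)]
  = 0.1686 + 0.3750
  = 0.5436 bits
H(P,Q) = -[(1/8)·log₂(1/8) + (1/8)·log₂(1/8) + (3/4)·log₂(3/4)]
  = 0.3750 + 0.3750 + 0.3113
  = 1.0613 bits

I(P;Q) = H(P) + H(Q) - H(P,Q)
  = 0.8113 + 0.5436 - 1.0613
  = 0.2936 bits

I(S;T) = 1.1887 bits > I(P;Q) = 0.2936 bits, so (S, T) has the higher mutual information (stronger dependence).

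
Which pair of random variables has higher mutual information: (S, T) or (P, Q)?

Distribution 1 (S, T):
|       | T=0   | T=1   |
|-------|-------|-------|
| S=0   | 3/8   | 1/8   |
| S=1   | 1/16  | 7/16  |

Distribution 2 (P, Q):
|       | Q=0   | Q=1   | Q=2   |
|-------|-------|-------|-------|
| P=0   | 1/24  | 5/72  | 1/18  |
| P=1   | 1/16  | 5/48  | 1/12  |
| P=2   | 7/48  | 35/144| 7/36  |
Distribution 1 (S, T):
Marginal P(S) (row sums):
  P(S=0) = 3/8 + 1/8 = 1/2
  P(S=1) = 1/16 + 7/16 = 1/2
Marginal P(T) (column sums):
  P(T=0) = 3/8 + 1/16 = 7/16
  P(T=1) = 1/8 + 7/16 = 9/16

H(S) = -[(1/2)·log₂(1/2) + (1/2)·log₂(1/2)]
  = 0.5000 + 0.5000
  = 1.0000 bits
H(T) = -[(7/16)·log₂(7/16) + (9/16)·log₂(9/16)]
  = 0.5218 + 0.4669
  = 0.9887 bits
H(S,T) = -[(3/8)·log₂(3/8) + (1/8)·log₂(1/8) + (1/16)·log₂(1/16) + (7/16)·log₂(7/16)]
  = 0.5306 + 0.3750 + 0.2500 + 0.5218
  = 1.6774 bits

I(S;T) = H(S) + H(T) - H(S,T)
  = 1.0000 + 0.9887 - 1.6774
  = 0.3113 bits

Distribution 2 (P, Q):
Marginal P(P) (row sums):
  P(P=0) = 1/24 + 5/72 + 1/18 = 1/6
  P(P=1) = 1/16 + 5/48 + 1/12 = 1/4
  P(P=2) = 7/48 + 35/144 + 7/36 = 7/12
Marginal P(Q) (column sums):
  P(Q=0) = 1/24 + 1/16 + 7/48 = 1/4
  P(Q=1) = 5/72 + 5/48 + 35/144 = 5/12
  P(Q=2) = 1/18 + 1/12 + 7/36 = 1/3

H(P) = -[(1/6)·log₂(1/6) + (1/4)·log₂(1/4) + (7/12)·log₂(7/12)]
  = 0.4308 + 0.5000 + 0.4536
  = 1.3844 bits
H(Q) = -[(1/4)·log₂(1/4) + (5/12)·log₂(5/12) + (1/3)·log₂(1/3)]
  = 0.5000 + 0.5263 + 0.5283
  = 1.5546 bits
H(P,Q) = -[(1/24)·log₂(1/24) + (5/72)·log₂(5/72) + (1/18)·log₂(1/18) + (1/16)·log₂(1/16) + (5/48)·log₂(5/48) + (1/12)·log₂(1/12) + (7/48)·log₂(7/48) + (35/144)·log₂(35/144) + (7/36)·log₂(7/36)]
  = 0.1910 + 0.2672 + 0.2317 + 0.2500 + 0.3399 + 0.2987 + 0.4051 + 0.4960 + 0.4594
  = 2.9390 bits

I(P;Q) = H(P) + H(Q) - H(P,Q)
  = 1.3844 + 1.5546 - 2.9390
  = 0.0000 bits

I(S;T) = 0.3113 bits > I(P;Q) = 0.0000 bits, so (S, T) has the higher mutual information (stronger dependence).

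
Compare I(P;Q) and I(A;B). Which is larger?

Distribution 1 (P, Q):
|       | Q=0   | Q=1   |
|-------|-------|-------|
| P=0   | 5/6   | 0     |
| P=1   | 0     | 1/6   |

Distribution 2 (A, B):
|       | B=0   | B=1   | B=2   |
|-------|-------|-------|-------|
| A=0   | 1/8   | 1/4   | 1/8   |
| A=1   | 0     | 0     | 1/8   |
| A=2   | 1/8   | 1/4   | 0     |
Distribution 1 (P, Q):
Marginal P(P) (row sums):
  P(P=0) = 5/6 + 0 = 5/6
  P(P=1) = 0 + 1/6 = 1/6
Marginal P(Q) (column sums):
  P(Q=0) = 5/6 + 0 = 5/6
  P(Q=1) = 0 + 1/6 = 1/6

H(P) = -[(5/6)·log₂(5/6) + (1/6)·log₂(1/6)]
  = 0.2192 + 0.4308
  = 0.6500 bits
H(Q) = -[(5/6)·log₂(5/6) + (1/6)·log₂(1/6)]
  = 0.2192 + 0.4308
  = 0.6500 bits
H(P,Q) = -[(5/6)·log₂(5/6) + (1/6)·log₂(1/6)]
  = 0.2192 + 0.4308
  = 0.6500 bits

I(P;Q) = H(P) + H(Q) - H(P,Q)
  = 0.6500 + 0.6500 - 0.6500
  = 0.6500 bits

Distribution 2 (A, B):
Marginal P(A) (row sums):
  P(A=0) = 1/8 + 1/4 + 1/8 = 1/2
  P(A=1) = 0 + 0 + 1/8 = 1/8
  P(A=2) = 1/8 + 1/4 + 0 = 3/8
Marginal P(B) (column sums):
  P(B=0) = 1/8 + 0 + 1/8 = 1/4
  P(B=1) = 1/4 + 0 + 1/4 = 1/2
  P(B=2) = 1/8 + 1/8 + 0 = 1/4

H(A) = -[(1/2)·log₂(1/2) + (1/8)·log₂(1/8) + (3/8)·log₂(3/8)]
  = 0.5000 + 0.3750 + 0.5306
  = 1.4056 bits
H(B) = -[(1/4)·log₂(1/4) + (1/2)·log₂(1/2) + (1/4)·log₂(1/4)]
  = 0.5000 + 0.5000 + 0.5000
  = 1.5000 bits
H(A,B) = -[(1/8)·log₂(1/8) + (1/4)·log₂(1/4) + (1/8)·log₂(1/8) + (1/8)·log₂(1/8) + (1/8)·log₂(1/8) + (1/4)·log₂(1/4)]
  = 0.3750 + 0.5000 + 0.3750 + 0.3750 + 0.3750 + 0.5000
  = 2.5000 bits

I(A;B) = H(A) + H(B) - H(A,B)
  = 1.4056 + 1.5000 - 2.5000
  = 0.4056 bits

I(P;Q) = 0.6500 bits > I(A;B) = 0.4056 bits, so (P, Q) has the higher mutual information (stronger dependence).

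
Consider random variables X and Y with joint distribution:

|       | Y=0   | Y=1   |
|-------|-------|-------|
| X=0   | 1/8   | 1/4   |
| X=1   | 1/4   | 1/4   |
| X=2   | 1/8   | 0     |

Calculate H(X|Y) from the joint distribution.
Marginal P(Y) (column sums):
  P(Y=0) = 1/8 + 1/4 + 1/8 = 1/2
  P(Y=1) = 1/4 + 1/4 + 0 = 1/2

H(X|Y) = -Σ P(X,Y)·log₂ P(X|Y), where P(X|Y) = P(X,Y) / P(Y)
  (cells with P(X,Y) = 0 contribute 0)
  (X=0,Y=0): P(X|Y) = (1/8)/(1/2) = 1/4;  -(1/8)·log₂(1/4) = 0.2500
  (X=0,Y=1): P(X|Y) = (1/4)/(1/2) = 1/2;  -(1/4)·log₂(1/2) = 0.2500
  (X=1,Y=0): P(X|Y) = (1/4)/(1/2) = 1/2;  -(1/4)·log₂(1/2) = 0.2500
  (X=1,Y=1): P(X|Y) = (1/4)/(1/2) = 1/2;  -(1/4)·log₂(1/2) = 0.2500
  (X=2,Y=0): P(X|Y) = (1/8)/(1/2) = 1/4;  -(1/8)·log₂(1/4) = 0.2500
H(X|Y) = 0.2500 + 0.2500 + 0.2500 + 0.2500 + 0.2500
  = 1.2500 bits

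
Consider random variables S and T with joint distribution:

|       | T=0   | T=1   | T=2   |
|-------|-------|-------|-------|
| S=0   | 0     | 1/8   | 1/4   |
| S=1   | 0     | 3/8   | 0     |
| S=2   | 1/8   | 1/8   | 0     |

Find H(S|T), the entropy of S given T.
Marginal P(T) (column sums):
  P(T=0) = 0 + 0 + 1/8 = 1/8
  P(T=1) = 1/8 + 3/8 + 1/8 = 5/8
  P(T=2) = 1/4 + 0 + 0 = 1/4

H(S|T) = -Σ P(S,T)·log₂ P(S|T), where P(S|T) = P(S,T) / P(T)
  (cells with P(S,T) = 0 contribute 0)
  (S=0,T=1): P(S|T) = (1/8)/(5/8) = 1/5;  -(1/8)·log₂(1/5) = 0.2902
  (S=0,T=2): P(S|T) = (1/4)/(1/4) = 1;  -(1/4)·log₂(1) = 0.0000
  (S=1,T=1): P(S|T) = (3/8)/(5/8) = 3/5;  -(3/8)·log₂(3/5) = 0.2764
  (S=2,T=0): P(S|T) = (1/8)/(1/8) = 1;  -(1/8)·log₂(1) = 0.0000
  (S=2,T=1): P(S|T) = (1/8)/(5/8) = 1/5;  -(1/8)·log₂(1/5) = 0.2902
H(S|T) = 0.2902 + 0.0000 + 0.2764 + 0.0000 + 0.2902
  = 0.8568 bits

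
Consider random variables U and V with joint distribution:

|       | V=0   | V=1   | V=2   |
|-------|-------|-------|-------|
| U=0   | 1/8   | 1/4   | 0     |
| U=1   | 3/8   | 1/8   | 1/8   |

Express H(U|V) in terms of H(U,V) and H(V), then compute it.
H(U|V) = H(U,V) - H(V)

Marginal P(V) (column sums):
  P(V=0) = 1/8 + 3/8 = 1/2
  P(V=1) = 1/4 + 1/8 = 3/8
  P(V=2) = 0 + 1/8 = 1/8

H(U,V) = -[(1/8)·log₂(1/8) + (1/4)·log₂(1/4) + (3/8)·log₂(3/8) + (1/8)·log₂(1/8) + (1/8)·log₂(1/8)]
  = 0.3750 + 0.5000 + 0.5306 + 0.3750 + 0.3750
  = 2.1556 bits
H(V) = -[(1/2)·log₂(1/2) + (3/8)·log₂(3/8) + (1/8)·log₂(1/8)]
  = 0.5000 + 0.5306 + 0.3750
  = 1.4056 bits

H(U|V) = 2.1556 - 1.4056 = 0.7500 bits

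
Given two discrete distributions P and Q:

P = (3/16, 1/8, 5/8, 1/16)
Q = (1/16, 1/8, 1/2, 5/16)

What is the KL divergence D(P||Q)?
D(P||Q) = Σ P(i) log₂(P(i)/Q(i))
  i=0: (3/16) × log₂((3/16)/(1/16)) = (3/16) × log₂(3) = 0.2972
  i=1: (1/8) × log₂((1/8)/(1/8)) = (1/8) × log₂(1) = 0.0000
  i=2: (5/8) × log₂((5/8)/(1/2)) = (5/8) × log₂(5/4) = 0.2012
  i=3: (1/16) × log₂((1/16)/(5/16)) = (1/16) × log₂(1/5) = -0.1451
D(P||Q) = 0.2972 + 0.0000 + 0.2012 - 0.1451
  = 0.3533 bits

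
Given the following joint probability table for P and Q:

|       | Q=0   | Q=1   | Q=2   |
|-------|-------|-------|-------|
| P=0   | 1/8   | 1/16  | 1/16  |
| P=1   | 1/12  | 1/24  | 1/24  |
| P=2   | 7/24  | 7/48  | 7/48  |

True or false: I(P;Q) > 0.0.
Marginal P(P) (row sums):
  P(P=0) = 1/8 + 1/16 + 1/16 = 1/4
  P(P=1) = 1/12 + 1/24 + 1/24 = 1/6
  P(P=2) = 7/24 + 7/48 + 7/48 = 7/12
Marginal P(Q) (column sums):
  P(Q=0) = 1/8 + 1/12 + 7/24 = 1/2
  P(Q=1) = 1/16 + 1/24 + 7/48 = 1/4
  P(Q=2) = 1/16 + 1/24 + 7/48 = 1/4

H(P) = -[(1/4)·log₂(1/4) + (1/6)·log₂(1/6) + (7/12)·log₂(7/12)]
  = 0.5000 + 0.4308 + 0.4536
  = 1.3844 bits
H(Q) = -[(1/2)·log₂(1/2) + (1/4)·log₂(1/4) + (1/4)·log₂(1/4)]
  = 0.5000 + 0.5000 + 0.5000
  = 1.5000 bits
H(P,Q) = -[(1/8)·log₂(1/8) + (1/16)·log₂(1/16) + (1/16)·log₂(1/16) + (1/12)·log₂(1/12) + (1/24)·log₂(1/24) + (1/24)·log₂(1/24) + (7/24)·log₂(7/24) + (7/48)·log₂(7/48) + (7/48)·log₂(7/48)]
  = 0.3750 + 0.2500 + 0.2500 + 0.2987 + 0.1910 + 0.1910 + 0.5185 + 0.4051 + 0.4051
  = 2.8844 bits

I(P;Q) = H(P) + H(Q) - H(P,Q)
  = 1.3844 + 1.5000 - 2.8844
  = 0.0000 bits

False. I(P;Q) = 0.0000 bits, which is ≤ 0.0 bits.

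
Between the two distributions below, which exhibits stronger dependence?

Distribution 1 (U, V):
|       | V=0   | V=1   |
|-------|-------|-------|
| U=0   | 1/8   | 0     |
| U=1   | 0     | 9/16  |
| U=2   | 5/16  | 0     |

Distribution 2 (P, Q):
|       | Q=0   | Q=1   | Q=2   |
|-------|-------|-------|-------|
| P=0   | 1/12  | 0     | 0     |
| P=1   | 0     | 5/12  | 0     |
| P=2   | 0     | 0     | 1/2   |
Distribution 1 (U, V):
Marginal P(U) (row sums):
  P(U=0) = 1/8 + 0 = 1/8
  P(U=1) = 0 + 9/16 = 9/16
  P(U=2) = 5/16 + 0 = 5/16
Marginal P(V) (column sums):
  P(V=0) = 1/8 + 0 + 5/16 = 7/16
  P(V=1) = 0 + 9/16 + 0 = 9/16

H(U) = -[(1/8)·log₂(1/8) + (9/16)·log₂(9/16) + (5/16)·log₂(5/16)]
  = 0.3750 + 0.4669 + 0.5244
  = 1.3663 bits
H(V) = -[(7/16)·log₂(7/16) + (9/16)·log₂(9/16)]
  = 0.5218 + 0.4669
  = 0.9887 bits
H(U,V) = -[(1/8)·log₂(1/8) + (9/16)·log₂(9/16) + (5/16)·log₂(5/16)]
  = 0.3750 + 0.4669 + 0.5244
  = 1.3663 bits

I(U;V) = H(U) + H(V) - H(U,V)
  = 1.3663 + 0.9887 - 1.3663
  = 0.9887 bits

Distribution 2 (P, Q):
Marginal P(P) (row sums):
  P(P=0) = 1/12 + 0 + 0 = 1/12
  P(P=1) = 0 + 5/12 + 0 = 5/12
  P(P=2) = 0 + 0 + 1/2 = 1/2
Marginal P(Q) (column sums):
  P(Q=0) = 1/12 + 0 + 0 = 1/12
  P(Q=1) = 0 + 5/12 + 0 = 5/12
  P(Q=2) = 0 + 0 + 1/2 = 1/2

H(P) = -[(1/12)·log₂(1/12) + (5/12)·log₂(5/12) + (1/2)·log₂(1/2)]
  = 0.2987 + 0.5263 + 0.5000
  = 1.3250 bits
H(Q) = -[(1/12)·log₂(1/12) + (5/12)·log₂(5/12) + (1/2)·log₂(1/2)]
  = 0.2987 + 0.5263 + 0.5000
  = 1.3250 bits
H(P,Q) = -[(1/12)·log₂(1/12) + (5/12)·log₂(5/12) + (1/2)·log₂(1/2)]
  = 0.2987 + 0.5263 + 0.5000
  = 1.3250 bits

I(P;Q) = H(P) + H(Q) - H(P,Q)
  = 1.3250 + 1.3250 - 1.3250
  = 1.3250 bits

I(P;Q) = 1.3250 bits > I(U;V) = 0.9887 bits, so (P, Q) has the higher mutual information (stronger dependence).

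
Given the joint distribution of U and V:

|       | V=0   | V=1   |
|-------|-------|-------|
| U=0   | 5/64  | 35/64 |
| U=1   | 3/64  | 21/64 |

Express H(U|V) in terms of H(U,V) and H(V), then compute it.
H(U|V) = H(U,V) - H(V)

Marginal P(V) (column sums):
  P(V=0) = 5/64 + 3/64 = 1/8
  P(V=1) = 35/64 + 21/64 = 7/8

H(U,V) = -[(5/64)·log₂(5/64) + (35/64)·log₂(35/64) + (3/64)·log₂(3/64) + (21/64)·log₂(21/64)]
  = 0.2873 + 0.4762 + 0.2070 + 0.5275
  = 1.4980 bits
H(V) = -[(1/8)·log₂(1/8) + (7/8)·log₂(7/8)]
  = 0.3750 + 0.1686
  = 0.5436 bits

H(U|V) = 1.4980 - 0.5436 = 0.9544 bits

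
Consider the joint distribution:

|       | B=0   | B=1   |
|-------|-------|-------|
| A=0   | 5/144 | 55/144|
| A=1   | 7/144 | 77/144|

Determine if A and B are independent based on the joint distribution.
Marginal P(A) (row sums):
  P(A=0) = 5/144 + 55/144 = 5/12
  P(A=1) = 7/144 + 77/144 = 7/12
Marginal P(B) (column sums):
  P(B=0) = 5/144 + 7/144 = 1/12
  P(B=1) = 55/144 + 77/144 = 11/12

A and B are independent iff P(A=i,B=j) = P(A=i)·P(B=j) for every cell.
  P(A=0)·P(B=0) = 5/12 × 1/12 = 5/144 = P(A=0,B=0) ✓
  P(A=0)·P(B=1) = 5/12 × 11/12 = 55/144 = P(A=0,B=1) ✓
  P(A=1)·P(B=0) = 7/12 × 1/12 = 7/144 = P(A=1,B=0) ✓
  P(A=1)·P(B=1) = 7/12 × 11/12 = 77/144 = P(A=1,B=1) ✓

Yes, A and B are independent: every cell factors, so I(A;B) = 0 bits.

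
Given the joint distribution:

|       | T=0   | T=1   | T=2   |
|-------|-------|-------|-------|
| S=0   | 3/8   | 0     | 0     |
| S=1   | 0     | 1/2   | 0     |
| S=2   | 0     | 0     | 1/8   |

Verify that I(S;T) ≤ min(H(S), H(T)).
Marginal P(S) (row sums):
  P(S=0) = 3/8 + 0 + 0 = 3/8
  P(S=1) = 0 + 1/2 + 0 = 1/2
  P(S=2) = 0 + 0 + 1/8 = 1/8
Marginal P(T) (column sums):
  P(T=0) = 3/8 + 0 + 0 = 3/8
  P(T=1) = 0 + 1/2 + 0 = 1/2
  P(T=2) = 0 + 0 + 1/8 = 1/8

H(S) = -[(3/8)·log₂(3/8) + (1/2)·log₂(1/2) + (1/8)·log₂(1/8)]
  = 0.5306 + 0.5000 + 0.3750
  = 1.4056 bits
H(T) = -[(3/8)·log₂(3/8) + (1/2)·log₂(1/2) + (1/8)·log₂(1/8)]
  = 0.5306 + 0.5000 + 0.3750
  = 1.4056 bits
H(S,T) = -[(3/8)·log₂(3/8) + (1/2)·log₂(1/2) + (1/8)·log₂(1/8)]
  = 0.5306 + 0.5000 + 0.3750
  = 1.4056 bits

I(S;T) = H(S) + H(T) - H(S,T)
  = 1.4056 + 1.4056 - 1.4056
  = 1.4056 bits

min(H(S), H(T)) = min(1.4056, 1.4056) = 1.4056 bits
Since 1.4056 ≤ 1.4056, the bound is satisfied ✓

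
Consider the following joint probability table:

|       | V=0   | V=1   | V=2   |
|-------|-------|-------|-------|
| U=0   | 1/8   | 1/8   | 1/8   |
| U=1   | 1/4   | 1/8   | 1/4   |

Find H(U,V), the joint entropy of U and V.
H(U,V) = -Σ P(U,V) log₂ P(U,V), summed over the non-zero cells:
H(U,V) = -[(1/8)·log₂(1/8) + (1/8)·log₂(1/8) + (1/8)·log₂(1/8) + (1/4)·log₂(1/4) + (1/8)·log₂(1/8) + (1/4)·log₂(1/4)]
  = 0.3750 + 0.3750 + 0.3750 + 0.5000 + 0.3750 + 0.5000
  = 2.5000 bits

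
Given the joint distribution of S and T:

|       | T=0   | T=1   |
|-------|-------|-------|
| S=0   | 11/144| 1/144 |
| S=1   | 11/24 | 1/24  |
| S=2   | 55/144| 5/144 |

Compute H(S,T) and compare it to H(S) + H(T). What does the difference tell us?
Marginal P(S) (row sums):
  P(S=0) = 11/144 + 1/144 = 1/12
  P(S=1) = 11/24 + 1/24 = 1/2
  P(S=2) = 55/144 + 5/144 = 5/12
Marginal P(T) (column sums):
  P(T=0) = 11/144 + 11/24 + 55/144 = 11/12
  P(T=1) = 1/144 + 1/24 + 5/144 = 1/12

H(S,T) = -[(11/144)·log₂(11/144) + (1/144)·log₂(1/144) + (11/24)·log₂(11/24) + (1/24)·log₂(1/24) + (55/144)·log₂(55/144) + (5/144)·log₂(5/144)]
  = 0.2834 + 0.0498 + 0.5159 + 0.1910 + 0.5304 + 0.1683
  = 1.7388 bits
H(S) = -[(1/12)·log₂(1/12) + (1/2)·log₂(1/2) + (5/12)·log₂(5/12)]
  = 0.2987 + 0.5000 + 0.5263
  = 1.3250 bits
H(T) = -[(11/12)·log₂(11/12) + (1/12)·log₂(1/12)]
  = 0.1151 + 0.2987
  = 0.4138 bits

H(S) + H(T) = 1.3250 + 0.4138 = 1.7388 bits
Difference: H(S) + H(T) - H(S,T) = 1.7388 - 1.7388 = 0.0000 bits = I(S;T)

The difference is the mutual information; it is 0 here, so S and T are independent (the joint entropy equals the sum of the marginal entropies).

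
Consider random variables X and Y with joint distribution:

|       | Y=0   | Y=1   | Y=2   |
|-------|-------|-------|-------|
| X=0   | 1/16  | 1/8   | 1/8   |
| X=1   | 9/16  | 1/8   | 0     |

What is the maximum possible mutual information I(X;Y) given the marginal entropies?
The upper bound on mutual information is I(X;Y) ≤ min(H(X), H(Y)).

Marginal P(X) (row sums):
  P(X=0) = 1/16 + 1/8 + 1/8 = 5/16
  P(X=1) = 9/16 + 1/8 + 0 = 11/16
Marginal P(Y) (column sums):
  P(Y=0) = 1/16 + 9/16 = 5/8
  P(Y=1) = 1/8 + 1/8 = 1/4
  P(Y=2) = 1/8 + 0 = 1/8

H(X) = -[(5/16)·log₂(5/16) + (11/16)·log₂(11/16)]
  = 0.5244 + 0.3716
  = 0.8960 bits
H(Y) = -[(5/8)·log₂(5/8) + (1/4)·log₂(1/4) + (1/8)·log₂(1/8)]
  = 0.4238 + 0.5000 + 0.3750
  = 1.2988 bits

Maximum possible I(X;Y) = min(0.8960, 1.2988) = 0.8960 bits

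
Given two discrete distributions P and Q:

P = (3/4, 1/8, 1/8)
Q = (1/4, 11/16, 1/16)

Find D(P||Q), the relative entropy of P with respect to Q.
D(P||Q) = Σ P(i) log₂(P(i)/Q(i))
  i=0: (3/4) × log₂((3/4)/(1/4)) = (3/4) × log₂(3) = 1.1887
  i=1: (1/8) × log₂((1/8)/(11/16)) = (1/8) × log₂(2/11) = -0.3074
  i=2: (1/8) × log₂((1/8)/(1/16)) = (1/8) × log₂(2) = 0.1250
D(P||Q) = 1.1887 - 0.3074 + 0.1250
  = 1.0063 bits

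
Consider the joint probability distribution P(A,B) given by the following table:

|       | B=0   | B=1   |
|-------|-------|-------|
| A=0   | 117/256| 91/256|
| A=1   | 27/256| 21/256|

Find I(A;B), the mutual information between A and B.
Marginal P(A) (row sums):
  P(A=0) = 117/256 + 91/256 = 13/16
  P(A=1) = 27/256 + 21/256 = 3/16
Marginal P(B) (column sums):
  P(B=0) = 117/256 + 27/256 = 9/16
  P(B=1) = 91/256 + 21/256 = 7/16

H(A) = -[(13/16)·log₂(13/16) + (3/16)·log₂(3/16)]
  = 0.2434 + 0.4528
  = 0.6962 bits
H(B) = -[(9/16)·log₂(9/16) + (7/16)·log₂(7/16)]
  = 0.4669 + 0.5218
  = 0.9887 bits
H(A,B) = -[(117/256)·log₂(117/256) + (91/256)·log₂(91/256) + (27/256)·log₂(27/256) + (21/256)·log₂(21/256)]
  = 0.5163 + 0.5304 + 0.3423 + 0.2959
  = 1.6849 bits

I(A;B) = H(A) + H(B) - H(A,B)
  = 0.6962 + 0.9887 - 1.6849
  = 0.0000 bits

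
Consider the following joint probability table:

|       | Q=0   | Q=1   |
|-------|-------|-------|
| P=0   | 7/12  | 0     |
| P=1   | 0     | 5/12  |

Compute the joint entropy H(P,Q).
H(P,Q) = -Σ P(P,Q) log₂ P(P,Q), summed over the non-zero cells:
H(P,Q) = -[(7/12)·log₂(7/12) + (5/12)·log₂(5/12)]
  = 0.4536 + 0.5263
  = 0.9799 bits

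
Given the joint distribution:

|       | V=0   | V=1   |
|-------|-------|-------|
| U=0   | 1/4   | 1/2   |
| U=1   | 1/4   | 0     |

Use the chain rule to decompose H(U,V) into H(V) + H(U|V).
By the chain rule: H(U,V) = H(V) + H(U|V)

Marginal P(V) (column sums):
  P(V=0) = 1/4 + 1/4 = 1/2
  P(V=1) = 1/2 + 0 = 1/2
H(V) = -[(1/2)·log₂(1/2) + (1/2)·log₂(1/2)]
  = 0.5000 + 0.5000
  = 1.0000 bits
H(U|V) = -Σ P(U,V)·log₂ P(U|V), where P(U|V) = P(U,V) / P(V)
  (cells with P(U,V) = 0 contribute 0)
  (U=0,V=0): P(U|V) = (1/4)/(1/2) = 1/2;  -(1/4)·log₂(1/2) = 0.2500
  (U=0,V=1): P(U|V) = (1/2)/(1/2) = 1;  -(1/2)·log₂(1) = 0.0000
  (U=1,V=0): P(U|V) = (1/4)/(1/2) = 1/2;  -(1/4)·log₂(1/2) = 0.2500
H(U|V) = 0.2500 + 0.0000 + 0.2500
  = 0.5000 bits

H(U,V) = H(V) + H(U|V) = 1.0000 + 0.5000 = 1.5000 bits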